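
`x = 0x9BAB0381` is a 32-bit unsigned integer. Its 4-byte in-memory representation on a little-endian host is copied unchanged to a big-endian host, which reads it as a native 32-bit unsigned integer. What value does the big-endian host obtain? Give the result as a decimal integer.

Stored little-endian, the bytes at ascending addresses are 81 03 AB 9B.
Read back as big-endian, the last byte is least significant, giving 0x8103AB9B.
0x8103AB9B = 2164501403.

2164501403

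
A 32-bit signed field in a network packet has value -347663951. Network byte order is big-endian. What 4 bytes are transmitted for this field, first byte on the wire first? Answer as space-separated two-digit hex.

EB 47 11 B1

Two's complement of -347663951 in 32 bits: 347663951 = 0x14B8EE4F; invert → 0xEB4711B0; add 1 → 0xEB4711B1.
Split into bytes (most-significant first): EB 47 11 B1.
Big-endian stores the most-significant byte at the lowest address.
So the memory order matches the most-significant-first order: EB 47 11 B1.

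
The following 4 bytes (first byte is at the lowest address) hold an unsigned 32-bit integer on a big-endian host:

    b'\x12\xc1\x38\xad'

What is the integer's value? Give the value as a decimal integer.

Big-endian: lowest address holds the most-significant byte.
The bytes are already most-significant first: 0x12C138AD.
0x12C138AD = 314652845.

314652845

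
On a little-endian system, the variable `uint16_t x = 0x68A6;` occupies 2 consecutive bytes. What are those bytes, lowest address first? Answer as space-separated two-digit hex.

Split into bytes (most-significant first): 68 A6.
Little-endian stores the least-significant byte at the lowest address.
So at ascending addresses the bytes are A6 68.

A6 68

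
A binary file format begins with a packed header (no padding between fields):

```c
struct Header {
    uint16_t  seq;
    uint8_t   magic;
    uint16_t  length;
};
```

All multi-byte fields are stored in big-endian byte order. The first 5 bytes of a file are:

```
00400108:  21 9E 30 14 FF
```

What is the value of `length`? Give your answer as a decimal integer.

`length` follows `seq` (2 B), `magic` (1 B), so it starts at offset 2 + 1 = 3 and occupies 2 bytes.
Bytes at offsets 3..4: 14 FF.
Big-endian stores the most-significant byte at the lowest address.
The bytes are already most-significant first: 0x14FF.
0x14FF = 5375.

5375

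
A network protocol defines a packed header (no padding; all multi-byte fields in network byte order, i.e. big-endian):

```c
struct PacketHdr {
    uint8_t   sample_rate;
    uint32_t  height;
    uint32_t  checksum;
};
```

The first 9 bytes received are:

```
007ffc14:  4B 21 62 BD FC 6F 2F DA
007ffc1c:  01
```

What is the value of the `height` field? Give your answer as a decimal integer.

`height` follows `sample_rate` (1 byte), so it starts at byte offset 1 and occupies 4 bytes.
Bytes at offsets 1..4: 21 62 BD FC.
Big-endian: lowest address holds the most-significant byte.
The bytes are already most-significant first: 0x2162BDFC.
0x2162BDFC = 560119292.

560119292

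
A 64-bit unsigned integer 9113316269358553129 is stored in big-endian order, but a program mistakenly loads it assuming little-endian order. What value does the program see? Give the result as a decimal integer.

9113316269358553129 in 64-bit hexadecimal is 0x7E7900DCD0E79829.
Stored big-endian, the bytes at ascending addresses are 7E 79 00 DC D0 E7 98 29.
Read back as little-endian, the first byte is least significant, giving 0x2998E7D0DC00797E.
0x2998E7D0DC00797E = 2997400436245297534.

2997400436245297534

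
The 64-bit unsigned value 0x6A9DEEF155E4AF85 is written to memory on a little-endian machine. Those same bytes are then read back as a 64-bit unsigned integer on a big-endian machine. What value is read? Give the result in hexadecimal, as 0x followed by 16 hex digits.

0x85AFE455F1EE9D6A

Stored little-endian, the bytes at ascending addresses are 85 AF E4 55 F1 EE 9D 6A.
Read back as big-endian, the last byte is least significant, giving 0x85AFE455F1EE9D6A.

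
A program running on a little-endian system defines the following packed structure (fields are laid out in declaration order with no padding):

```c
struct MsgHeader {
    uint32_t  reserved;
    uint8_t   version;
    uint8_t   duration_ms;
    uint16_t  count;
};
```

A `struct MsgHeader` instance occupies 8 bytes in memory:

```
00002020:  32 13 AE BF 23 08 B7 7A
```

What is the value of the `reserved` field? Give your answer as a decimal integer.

`reserved` is the first field, at byte offset 0, occupying 4 bytes.
Bytes at offsets 0..3: 32 13 AE BF.
Little-endian: lowest address holds the least-significant byte.
Reassemble most-significant byte first: BF AE 13 32 → 0xBFAE1332.
0xBFAE1332 = 3215856434.

3215856434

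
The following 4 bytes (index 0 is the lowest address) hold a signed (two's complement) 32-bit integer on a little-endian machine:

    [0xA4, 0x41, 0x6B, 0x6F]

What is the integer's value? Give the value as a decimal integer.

Little-endian stores the least-significant byte at the lowest address.
Reassemble most-significant byte first: 6F 6B 41 A4 → 0x6F6B41A4.
0x6F6B41A4 = 1869300132.

1869300132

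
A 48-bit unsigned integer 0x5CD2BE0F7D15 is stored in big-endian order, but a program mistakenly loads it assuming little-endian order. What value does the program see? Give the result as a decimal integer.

Stored big-endian, the bytes at ascending addresses are 5C D2 BE 0F 7D 15.
Read back as little-endian, the first byte is least significant, giving 0x157D0FBED25C.
0x157D0FBED25C = 23626879259228.

23626879259228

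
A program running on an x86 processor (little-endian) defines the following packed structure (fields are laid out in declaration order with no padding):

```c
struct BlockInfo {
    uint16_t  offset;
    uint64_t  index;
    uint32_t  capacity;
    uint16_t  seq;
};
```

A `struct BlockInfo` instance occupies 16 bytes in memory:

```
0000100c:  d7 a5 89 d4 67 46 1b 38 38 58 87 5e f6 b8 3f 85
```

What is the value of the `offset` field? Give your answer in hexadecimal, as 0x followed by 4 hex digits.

`offset` is the first field, at byte offset 0, occupying 2 bytes.
Bytes at offsets 0..1: D7 A5.
Little-endian: lowest address holds the least-significant byte.
Reassemble most-significant byte first: A5 D7 → 0xA5D7.

0xA5D7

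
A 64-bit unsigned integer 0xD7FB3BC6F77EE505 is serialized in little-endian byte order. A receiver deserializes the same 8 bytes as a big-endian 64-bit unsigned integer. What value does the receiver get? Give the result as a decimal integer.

Stored little-endian, the bytes at ascending addresses are 05 E5 7E F7 C6 3B FB D7.
Read back as big-endian, the last byte is least significant, giving 0x05E57EF7C63BFBD7.
0x05E57EF7C63BFBD7 = 424885342504221655.

424885342504221655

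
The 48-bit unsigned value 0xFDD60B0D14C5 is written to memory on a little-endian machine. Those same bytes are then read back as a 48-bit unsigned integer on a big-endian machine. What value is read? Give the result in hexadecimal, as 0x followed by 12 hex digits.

Stored little-endian, the bytes at ascending addresses are C5 14 0D 0B D6 FD.
Read back as big-endian, the last byte is least significant, giving 0xC5140D0BD6FD.

0xC5140D0BD6FD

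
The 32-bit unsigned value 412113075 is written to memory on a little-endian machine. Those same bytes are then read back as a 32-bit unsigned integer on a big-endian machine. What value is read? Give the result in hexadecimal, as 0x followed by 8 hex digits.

0xB3589018

412113075 in 32-bit hexadecimal is 0x189058B3.
Stored little-endian, the bytes at ascending addresses are B3 58 90 18.
Read back as big-endian, the last byte is least significant, giving 0xB3589018.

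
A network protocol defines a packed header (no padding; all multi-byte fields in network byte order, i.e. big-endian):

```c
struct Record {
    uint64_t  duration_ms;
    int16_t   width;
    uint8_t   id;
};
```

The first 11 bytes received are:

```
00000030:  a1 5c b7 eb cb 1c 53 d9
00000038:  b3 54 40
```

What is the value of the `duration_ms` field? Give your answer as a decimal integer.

`duration_ms` is the first field, at byte offset 0, occupying 8 bytes.
Bytes at offsets 0..7: A1 5C B7 EB CB 1C 53 D9.
Big-endian: lowest address holds the most-significant byte.
The bytes are already most-significant first: 0xA15CB7EBCB1C53D9.
0xA15CB7EBCB1C53D9 = 11627370561316606937.

11627370561316606937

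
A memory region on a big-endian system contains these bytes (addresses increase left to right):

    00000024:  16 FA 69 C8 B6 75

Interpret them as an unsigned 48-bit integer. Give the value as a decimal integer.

Big-endian stores the most-significant byte at the lowest address.
The bytes are already most-significant first: 0x16FA69C8B675.
0x16FA69C8B675 = 25264772396661.

25264772396661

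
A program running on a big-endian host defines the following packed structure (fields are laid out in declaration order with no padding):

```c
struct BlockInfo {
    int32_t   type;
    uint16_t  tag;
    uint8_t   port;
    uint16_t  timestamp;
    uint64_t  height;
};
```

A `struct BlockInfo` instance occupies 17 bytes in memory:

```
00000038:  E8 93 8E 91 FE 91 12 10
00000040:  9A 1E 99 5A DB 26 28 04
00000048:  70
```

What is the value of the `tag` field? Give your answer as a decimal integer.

`tag` follows `type` (4 bytes), so it starts at byte offset 4 and occupies 2 bytes.
Bytes at offsets 4..5: FE 91.
Big-endian: lowest address holds the most-significant byte.
The bytes are already most-significant first: 0xFE91.
0xFE91 = 65169.

65169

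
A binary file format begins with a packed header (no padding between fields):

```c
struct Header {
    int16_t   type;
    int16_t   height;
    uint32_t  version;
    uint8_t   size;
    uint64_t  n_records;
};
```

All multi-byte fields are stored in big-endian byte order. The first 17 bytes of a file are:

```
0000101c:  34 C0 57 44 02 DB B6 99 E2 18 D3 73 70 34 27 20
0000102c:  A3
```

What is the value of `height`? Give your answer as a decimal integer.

22340

`height` follows `type` (2 bytes), so it starts at byte offset 2 and occupies 2 bytes.
Bytes at offsets 2..3: 57 44.
Big-endian: lowest address holds the most-significant byte.
The bytes are already most-significant first: 0x5744.
0x5744 = 22340.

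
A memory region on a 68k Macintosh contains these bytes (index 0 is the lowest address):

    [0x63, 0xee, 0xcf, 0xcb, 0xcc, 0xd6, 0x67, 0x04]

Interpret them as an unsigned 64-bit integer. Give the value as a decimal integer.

Big-endian: lowest address holds the most-significant byte.
The bytes are already most-significant first: 0x63EECFCBCCD66704.
0x63EECFCBCCD66704 = 7200921328433915652.

7200921328433915652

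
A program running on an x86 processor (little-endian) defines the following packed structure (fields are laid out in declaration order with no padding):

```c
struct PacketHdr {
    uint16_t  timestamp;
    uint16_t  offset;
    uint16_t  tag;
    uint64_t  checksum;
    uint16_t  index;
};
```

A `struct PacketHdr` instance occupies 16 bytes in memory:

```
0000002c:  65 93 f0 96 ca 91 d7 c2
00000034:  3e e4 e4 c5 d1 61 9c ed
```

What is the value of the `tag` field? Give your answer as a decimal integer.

37322

`tag` follows `timestamp` (2 B), `offset` (2 B), so it starts at offset 2 + 2 = 4 and occupies 2 bytes.
Bytes at offsets 4..5: CA 91.
Little-endian: lowest address holds the least-significant byte.
Reassemble most-significant byte first: 91 CA → 0x91CA.
0x91CA = 37322.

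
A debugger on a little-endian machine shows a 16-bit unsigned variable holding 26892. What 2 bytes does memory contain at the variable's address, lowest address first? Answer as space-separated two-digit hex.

0C 69

26892 in hexadecimal, padded to 16 bits, is 0x690C.
Split into bytes (most-significant first): 69 0C.
In little-endian order the low byte comes first in memory.
So at ascending addresses the bytes are 0C 69.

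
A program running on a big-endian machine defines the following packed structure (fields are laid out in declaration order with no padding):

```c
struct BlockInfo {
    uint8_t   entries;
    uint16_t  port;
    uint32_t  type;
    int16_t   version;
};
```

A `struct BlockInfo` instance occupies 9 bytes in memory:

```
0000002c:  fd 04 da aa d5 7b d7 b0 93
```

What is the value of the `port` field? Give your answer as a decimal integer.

`port` follows `entries` (1 byte), so it starts at byte offset 1 and occupies 2 bytes.
Bytes at offsets 1..2: 04 DA.
Big-endian: lowest address holds the most-significant byte.
The bytes are already most-significant first: 0x04DA.
0x04DA = 1242.

1242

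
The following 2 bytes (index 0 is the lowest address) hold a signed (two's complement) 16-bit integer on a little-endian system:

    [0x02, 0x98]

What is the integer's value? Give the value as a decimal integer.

In little-endian order the low byte comes first in memory.
Reassemble most-significant byte first: 98 02 → 0x9802.
Top bit is set, so as a signed 16-bit value this is 0x9802 − 2^16 = -26622.

-26622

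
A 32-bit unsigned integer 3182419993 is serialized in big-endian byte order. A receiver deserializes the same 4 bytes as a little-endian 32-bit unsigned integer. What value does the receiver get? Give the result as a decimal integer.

3182419993 in 32-bit hexadecimal is 0xBDAFE019.
Stored big-endian, the bytes at ascending addresses are BD AF E0 19.
Read back as little-endian, the first byte is least significant, giving 0x19E0AFBD.
0x19E0AFBD = 434155453.

434155453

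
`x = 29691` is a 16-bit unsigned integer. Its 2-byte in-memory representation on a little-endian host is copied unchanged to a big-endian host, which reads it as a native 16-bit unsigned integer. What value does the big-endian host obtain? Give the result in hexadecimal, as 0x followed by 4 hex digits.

0xFB73

29691 in 16-bit hexadecimal is 0x73FB.
Stored little-endian, the bytes at ascending addresses are FB 73.
Read back as big-endian, the last byte is least significant, giving 0xFB73.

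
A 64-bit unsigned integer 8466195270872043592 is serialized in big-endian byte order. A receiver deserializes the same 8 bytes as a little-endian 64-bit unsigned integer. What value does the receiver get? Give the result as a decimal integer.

5228797054548409717

8466195270872043592 in 64-bit hexadecimal is 0x757DF7BE376B9048.
Stored big-endian, the bytes at ascending addresses are 75 7D F7 BE 37 6B 90 48.
Read back as little-endian, the first byte is least significant, giving 0x48906B37BEF77D75.
0x48906B37BEF77D75 = 5228797054548409717.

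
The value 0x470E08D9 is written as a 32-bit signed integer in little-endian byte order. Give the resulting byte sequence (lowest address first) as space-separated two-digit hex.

D9 08 0E 47

Split into bytes (most-significant first): 47 0E 08 D9.
Little-endian stores the least-significant byte at the lowest address.
So at ascending addresses the bytes are D9 08 0E 47.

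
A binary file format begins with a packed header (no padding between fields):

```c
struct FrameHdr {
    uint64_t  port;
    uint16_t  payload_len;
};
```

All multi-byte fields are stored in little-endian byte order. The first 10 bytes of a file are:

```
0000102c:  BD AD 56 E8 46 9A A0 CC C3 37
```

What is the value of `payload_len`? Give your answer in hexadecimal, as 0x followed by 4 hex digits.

0x37C3

`payload_len` follows `port` (8 bytes), so it starts at byte offset 8 and occupies 2 bytes.
Bytes at offsets 8..9: C3 37.
Little-endian stores the least-significant byte at the lowest address.
Reassemble most-significant byte first: 37 C3 → 0x37C3.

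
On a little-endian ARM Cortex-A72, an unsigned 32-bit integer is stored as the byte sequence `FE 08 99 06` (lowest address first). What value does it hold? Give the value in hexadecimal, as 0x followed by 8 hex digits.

Little-endian stores the least-significant byte at the lowest address.
Reassemble most-significant byte first: 06 99 08 FE → 0x069908FE.

0x069908FE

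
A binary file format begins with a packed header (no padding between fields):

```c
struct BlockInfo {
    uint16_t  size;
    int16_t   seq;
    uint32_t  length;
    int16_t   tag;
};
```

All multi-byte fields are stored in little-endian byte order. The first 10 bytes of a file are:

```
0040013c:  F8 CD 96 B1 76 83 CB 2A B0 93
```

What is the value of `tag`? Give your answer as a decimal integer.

-27728

`tag` follows `size` (2 B), `seq` (2 B), `length` (4 B), so it starts at offset 2 + 2 + 4 = 8 and occupies 2 bytes.
Bytes at offsets 8..9: B0 93.
Little-endian: lowest address holds the least-significant byte.
Reassemble most-significant byte first: 93 B0 → 0x93B0.
Top bit is set, so as a signed 16-bit value this is 0x93B0 − 2^16 = -27728.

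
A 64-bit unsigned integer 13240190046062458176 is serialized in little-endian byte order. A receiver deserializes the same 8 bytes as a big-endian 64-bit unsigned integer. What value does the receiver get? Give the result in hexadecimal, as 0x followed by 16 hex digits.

0x40353786B29ABEB7

13240190046062458176 in 64-bit hexadecimal is 0xB7BE9AB286373540.
Stored little-endian, the bytes at ascending addresses are 40 35 37 86 B2 9A BE B7.
Read back as big-endian, the last byte is least significant, giving 0x40353786B29ABEB7.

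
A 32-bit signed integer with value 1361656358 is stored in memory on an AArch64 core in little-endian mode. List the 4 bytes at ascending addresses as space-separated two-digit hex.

1361656358 in hexadecimal, padded to 32 bits, is 0x51293A26.
Split into bytes (most-significant first): 51 29 3A 26.
In little-endian order the low byte comes first in memory.
So at ascending addresses the bytes are 26 3A 29 51.

26 3A 29 51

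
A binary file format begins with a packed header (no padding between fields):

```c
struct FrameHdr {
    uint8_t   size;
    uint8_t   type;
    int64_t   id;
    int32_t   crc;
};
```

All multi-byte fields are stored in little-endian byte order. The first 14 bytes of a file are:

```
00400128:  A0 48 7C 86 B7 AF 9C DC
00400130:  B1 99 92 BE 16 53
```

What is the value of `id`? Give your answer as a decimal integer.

-7371868549507742084

`id` follows `size` (1 B), `type` (1 B), so it starts at offset 1 + 1 = 2 and occupies 8 bytes.
Bytes at offsets 2..9: 7C 86 B7 AF 9C DC B1 99.
Little-endian: lowest address holds the least-significant byte.
Reassemble most-significant byte first: 99 B1 DC 9C AF B7 86 7C → 0x99B1DC9CAFB7867C.
Top bit is set, so as a signed 64-bit value this is 0x99B1DC9CAFB7867C − 2^64 = -7371868549507742084.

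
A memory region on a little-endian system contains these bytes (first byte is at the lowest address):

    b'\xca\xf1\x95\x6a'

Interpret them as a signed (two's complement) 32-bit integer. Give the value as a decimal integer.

1788211658

In little-endian order the low byte comes first in memory.
Reassemble most-significant byte first: 6A 95 F1 CA → 0x6A95F1CA.
0x6A95F1CA = 1788211658.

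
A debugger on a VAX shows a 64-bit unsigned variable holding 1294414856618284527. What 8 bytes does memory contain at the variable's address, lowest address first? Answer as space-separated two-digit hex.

1294414856618284527 in hexadecimal, padded to 64 bits, is 0x11F6AF7438B895EF.
Split into bytes (most-significant first): 11 F6 AF 74 38 B8 95 EF.
Little-endian: lowest address holds the least-significant byte.
So at ascending addresses the bytes are EF 95 B8 38 74 AF F6 11.

EF 95 B8 38 74 AF F6 11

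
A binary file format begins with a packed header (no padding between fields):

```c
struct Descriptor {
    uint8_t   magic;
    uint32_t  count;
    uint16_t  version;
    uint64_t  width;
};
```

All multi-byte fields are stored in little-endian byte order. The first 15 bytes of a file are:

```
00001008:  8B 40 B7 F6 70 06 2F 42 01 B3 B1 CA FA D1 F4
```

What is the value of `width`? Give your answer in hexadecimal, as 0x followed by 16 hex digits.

0xF4D1FACAB1B30142

`width` follows `magic` (1 B), `count` (4 B), `version` (2 B), so it starts at offset 1 + 4 + 2 = 7 and occupies 8 bytes.
Bytes at offsets 7..14: 42 01 B3 B1 CA FA D1 F4.
In little-endian order the low byte comes first in memory.
Reassemble most-significant byte first: F4 D1 FA CA B1 B3 01 42 → 0xF4D1FACAB1B30142.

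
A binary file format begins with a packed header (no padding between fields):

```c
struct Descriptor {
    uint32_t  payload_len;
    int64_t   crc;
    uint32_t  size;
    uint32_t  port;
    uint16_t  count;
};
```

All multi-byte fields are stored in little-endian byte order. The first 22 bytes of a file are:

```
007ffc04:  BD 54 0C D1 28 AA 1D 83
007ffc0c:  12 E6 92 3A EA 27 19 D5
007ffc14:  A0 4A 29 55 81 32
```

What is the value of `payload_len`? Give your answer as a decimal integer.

`payload_len` is the first field, at byte offset 0, occupying 4 bytes.
Bytes at offsets 0..3: BD 54 0C D1.
In little-endian order the low byte comes first in memory.
Reassemble most-significant byte first: D1 0C 54 BD → 0xD10C54BD.
0xD10C54BD = 3507246269.

3507246269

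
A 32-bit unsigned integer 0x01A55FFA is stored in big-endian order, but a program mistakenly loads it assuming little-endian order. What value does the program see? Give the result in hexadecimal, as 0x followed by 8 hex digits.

Stored big-endian, the bytes at ascending addresses are 01 A5 5F FA.
Read back as little-endian, the first byte is least significant, giving 0xFA5FA501.

0xFA5FA501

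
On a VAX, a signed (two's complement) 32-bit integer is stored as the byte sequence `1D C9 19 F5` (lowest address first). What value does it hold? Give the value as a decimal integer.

Little-endian stores the least-significant byte at the lowest address.
Reassemble most-significant byte first: F5 19 C9 1D → 0xF519C91D.
Top bit is set, so as a signed 32-bit value this is 0xF519C91D − 2^32 = -182859491.

-182859491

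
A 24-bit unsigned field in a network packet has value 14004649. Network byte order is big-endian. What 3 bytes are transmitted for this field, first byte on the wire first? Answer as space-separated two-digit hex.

D5 B1 A9

14004649 in hexadecimal, padded to 24 bits, is 0xD5B1A9.
Split into bytes (most-significant first): D5 B1 A9.
In big-endian order the high byte comes first in memory.
So the memory order matches the most-significant-first order: D5 B1 A9.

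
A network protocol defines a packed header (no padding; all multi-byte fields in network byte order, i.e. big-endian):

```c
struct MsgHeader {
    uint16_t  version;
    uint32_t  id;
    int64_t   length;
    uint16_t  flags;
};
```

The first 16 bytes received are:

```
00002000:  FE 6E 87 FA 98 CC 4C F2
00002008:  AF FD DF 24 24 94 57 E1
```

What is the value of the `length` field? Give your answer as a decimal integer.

`length` follows `version` (2 B), `id` (4 B), so it starts at offset 2 + 4 = 6 and occupies 8 bytes.
Bytes at offsets 6..13: 4C F2 AF FD DF 24 24 94.
In big-endian order the high byte comes first in memory.
The bytes are already most-significant first: 0x4CF2AFFDDF242494.
0x4CF2AFFDDF242494 = 5544687596151776404.

5544687596151776404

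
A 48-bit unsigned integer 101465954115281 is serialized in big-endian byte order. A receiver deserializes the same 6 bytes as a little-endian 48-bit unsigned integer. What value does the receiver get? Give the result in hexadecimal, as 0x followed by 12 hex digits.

0xD1DE2662485C

101465954115281 in 48-bit hexadecimal is 0x5C486226DED1.
Stored big-endian, the bytes at ascending addresses are 5C 48 62 26 DE D1.
Read back as little-endian, the first byte is least significant, giving 0xD1DE2662485C.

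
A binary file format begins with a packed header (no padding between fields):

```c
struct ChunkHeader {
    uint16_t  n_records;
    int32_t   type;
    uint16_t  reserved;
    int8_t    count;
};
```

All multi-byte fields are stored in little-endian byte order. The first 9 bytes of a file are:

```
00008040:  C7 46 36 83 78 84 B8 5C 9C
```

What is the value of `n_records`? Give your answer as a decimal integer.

18119

`n_records` is the first field, at byte offset 0, occupying 2 bytes.
Bytes at offsets 0..1: C7 46.
Little-endian stores the least-significant byte at the lowest address.
Reassemble most-significant byte first: 46 C7 → 0x46C7.
0x46C7 = 18119.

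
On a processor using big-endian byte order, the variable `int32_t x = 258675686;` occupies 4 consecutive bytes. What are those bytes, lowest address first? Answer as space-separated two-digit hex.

0F 6B 13 E6

258675686 in hexadecimal, padded to 32 bits, is 0x0F6B13E6.
Split into bytes (most-significant first): 0F 6B 13 E6.
Big-endian: lowest address holds the most-significant byte.
So the memory order matches the most-significant-first order: 0F 6B 13 E6.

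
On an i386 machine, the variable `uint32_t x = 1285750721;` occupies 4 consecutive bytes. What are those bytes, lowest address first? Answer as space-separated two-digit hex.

1285750721 in hexadecimal, padded to 32 bits, is 0x4CA2FFC1.
Split into bytes (most-significant first): 4C A2 FF C1.
Little-endian: lowest address holds the least-significant byte.
So at ascending addresses the bytes are C1 FF A2 4C.

C1 FF A2 4C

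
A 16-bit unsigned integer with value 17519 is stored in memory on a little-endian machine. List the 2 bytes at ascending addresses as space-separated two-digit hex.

17519 in hexadecimal, padded to 16 bits, is 0x446F.
Split into bytes (most-significant first): 44 6F.
Little-endian stores the least-significant byte at the lowest address.
So at ascending addresses the bytes are 6F 44.

6F 44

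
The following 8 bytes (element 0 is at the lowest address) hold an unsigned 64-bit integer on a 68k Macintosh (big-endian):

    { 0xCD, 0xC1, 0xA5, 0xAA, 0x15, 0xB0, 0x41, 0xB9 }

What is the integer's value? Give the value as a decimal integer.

In big-endian order the high byte comes first in memory.
The bytes are already most-significant first: 0xCDC1A5AA15B041B9.
0xCDC1A5AA15B041B9 = 14826313598207279545.

14826313598207279545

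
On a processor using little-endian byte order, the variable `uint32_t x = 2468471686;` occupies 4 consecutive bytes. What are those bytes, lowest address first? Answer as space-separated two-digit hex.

2468471686 in hexadecimal, padded to 32 bits, is 0x9321E386.
Split into bytes (most-significant first): 93 21 E3 86.
In little-endian order the low byte comes first in memory.
So at ascending addresses the bytes are 86 E3 21 93.

86 E3 21 93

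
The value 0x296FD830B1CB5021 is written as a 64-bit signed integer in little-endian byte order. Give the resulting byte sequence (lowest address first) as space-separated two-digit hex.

Split into bytes (most-significant first): 29 6F D8 30 B1 CB 50 21.
Little-endian stores the least-significant byte at the lowest address.
So at ascending addresses the bytes are 21 50 CB B1 30 D8 6F 29.

21 50 CB B1 30 D8 6F 29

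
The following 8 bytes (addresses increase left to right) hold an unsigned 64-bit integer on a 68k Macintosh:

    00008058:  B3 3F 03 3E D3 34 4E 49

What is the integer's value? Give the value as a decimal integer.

12916045824688148041

Big-endian stores the most-significant byte at the lowest address.
The bytes are already most-significant first: 0xB33F033ED3344E49.
0xB33F033ED3344E49 = 12916045824688148041.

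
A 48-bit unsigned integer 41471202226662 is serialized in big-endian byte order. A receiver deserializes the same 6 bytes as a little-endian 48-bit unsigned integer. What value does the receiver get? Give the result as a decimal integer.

253923948803877

41471202226662 in 48-bit hexadecimal is 0x25B7C446F1E6.
Stored big-endian, the bytes at ascending addresses are 25 B7 C4 46 F1 E6.
Read back as little-endian, the first byte is least significant, giving 0xE6F146C4B725.
0xE6F146C4B725 = 253923948803877.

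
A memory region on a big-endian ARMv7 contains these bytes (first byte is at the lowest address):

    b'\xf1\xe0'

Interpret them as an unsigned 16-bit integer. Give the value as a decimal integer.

61920

Big-endian: lowest address holds the most-significant byte.
The bytes are already most-significant first: 0xF1E0.
0xF1E0 = 61920.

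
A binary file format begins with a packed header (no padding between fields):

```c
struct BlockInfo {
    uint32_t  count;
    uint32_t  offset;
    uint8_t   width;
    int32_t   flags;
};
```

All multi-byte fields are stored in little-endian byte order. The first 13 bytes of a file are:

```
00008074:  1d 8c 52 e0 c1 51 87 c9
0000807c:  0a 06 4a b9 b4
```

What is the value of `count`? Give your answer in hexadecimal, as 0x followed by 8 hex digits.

`count` is the first field, at byte offset 0, occupying 4 bytes.
Bytes at offsets 0..3: 1D 8C 52 E0.
In little-endian order the low byte comes first in memory.
Reassemble most-significant byte first: E0 52 8C 1D → 0xE0528C1D.

0xE0528C1D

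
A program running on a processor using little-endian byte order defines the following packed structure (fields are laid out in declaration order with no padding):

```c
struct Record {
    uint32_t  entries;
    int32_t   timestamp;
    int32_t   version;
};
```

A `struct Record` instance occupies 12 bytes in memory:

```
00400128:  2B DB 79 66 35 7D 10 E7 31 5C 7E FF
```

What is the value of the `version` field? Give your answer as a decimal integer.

`version` follows `entries` (4 B), `timestamp` (4 B), so it starts at offset 4 + 4 = 8 and occupies 4 bytes.
Bytes at offsets 8..11: 31 5C 7E FF.
Little-endian: lowest address holds the least-significant byte.
Reassemble most-significant byte first: FF 7E 5C 31 → 0xFF7E5C31.
Top bit is set, so as a signed 32-bit value this is 0xFF7E5C31 − 2^32 = -8496079.

-8496079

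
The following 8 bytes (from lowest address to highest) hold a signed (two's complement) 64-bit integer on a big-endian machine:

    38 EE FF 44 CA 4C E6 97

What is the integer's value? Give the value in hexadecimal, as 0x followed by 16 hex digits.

0x38EEFF44CA4CE697

In big-endian order the high byte comes first in memory.
The bytes are already most-significant first: 0x38EEFF44CA4CE697.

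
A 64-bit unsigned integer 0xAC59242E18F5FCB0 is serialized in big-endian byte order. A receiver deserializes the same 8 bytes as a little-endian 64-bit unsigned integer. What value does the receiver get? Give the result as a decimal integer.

12753337729008556460

Stored big-endian, the bytes at ascending addresses are AC 59 24 2E 18 F5 FC B0.
Read back as little-endian, the first byte is least significant, giving 0xB0FCF5182E2459AC.
0xB0FCF5182E2459AC = 12753337729008556460.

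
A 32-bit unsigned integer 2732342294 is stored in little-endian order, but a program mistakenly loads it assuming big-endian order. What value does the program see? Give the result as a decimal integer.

373087394

2732342294 in 32-bit hexadecimal is 0xA2DC3C16.
Stored little-endian, the bytes at ascending addresses are 16 3C DC A2.
Read back as big-endian, the last byte is least significant, giving 0x163CDCA2.
0x163CDCA2 = 373087394.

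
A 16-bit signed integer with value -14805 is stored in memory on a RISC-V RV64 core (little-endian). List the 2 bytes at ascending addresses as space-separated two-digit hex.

Two's complement of -14805 in 16 bits: 14805 = 0x39D5; invert → 0xC62A; add 1 → 0xC62B.
Split into bytes (most-significant first): C6 2B.
Little-endian: lowest address holds the least-significant byte.
So at ascending addresses the bytes are 2B C6.

2B C6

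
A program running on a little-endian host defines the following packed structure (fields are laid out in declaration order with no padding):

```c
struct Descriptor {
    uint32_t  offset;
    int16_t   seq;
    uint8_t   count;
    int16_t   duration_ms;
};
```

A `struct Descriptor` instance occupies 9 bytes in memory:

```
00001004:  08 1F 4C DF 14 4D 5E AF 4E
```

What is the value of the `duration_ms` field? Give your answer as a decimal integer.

`duration_ms` follows `offset` (4 B), `seq` (2 B), `count` (1 B), so it starts at offset 4 + 2 + 1 = 7 and occupies 2 bytes.
Bytes at offsets 7..8: AF 4E.
Little-endian stores the least-significant byte at the lowest address.
Reassemble most-significant byte first: 4E AF → 0x4EAF.
0x4EAF = 20143.

20143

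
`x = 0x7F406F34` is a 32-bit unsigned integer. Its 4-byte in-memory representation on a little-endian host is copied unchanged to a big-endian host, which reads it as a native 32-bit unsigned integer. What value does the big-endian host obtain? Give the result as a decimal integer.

879706239

Stored little-endian, the bytes at ascending addresses are 34 6F 40 7F.
Read back as big-endian, the last byte is least significant, giving 0x346F407F.
0x346F407F = 879706239.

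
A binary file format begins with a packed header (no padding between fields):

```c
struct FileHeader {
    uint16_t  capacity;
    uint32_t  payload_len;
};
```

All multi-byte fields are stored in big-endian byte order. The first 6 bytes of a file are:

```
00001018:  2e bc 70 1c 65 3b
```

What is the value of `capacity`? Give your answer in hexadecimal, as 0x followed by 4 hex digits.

`capacity` is the first field, at byte offset 0, occupying 2 bytes.
Bytes at offsets 0..1: 2E BC.
Big-endian stores the most-significant byte at the lowest address.
The bytes are already most-significant first: 0x2EBC.

0x2EBC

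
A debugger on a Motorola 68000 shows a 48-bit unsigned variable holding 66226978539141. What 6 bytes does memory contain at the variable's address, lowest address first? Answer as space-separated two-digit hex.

3C 3B AB 87 C6 85

66226978539141 in hexadecimal, padded to 48 bits, is 0x3C3BAB87C685.
Split into bytes (most-significant first): 3C 3B AB 87 C6 85.
In big-endian order the high byte comes first in memory.
So the memory order matches the most-significant-first order: 3C 3B AB 87 C6 85.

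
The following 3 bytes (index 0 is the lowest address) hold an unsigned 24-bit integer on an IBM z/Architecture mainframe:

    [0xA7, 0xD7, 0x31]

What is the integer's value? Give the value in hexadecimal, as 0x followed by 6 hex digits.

In big-endian order the high byte comes first in memory.
The bytes are already most-significant first: 0xA7D731.

0xA7D731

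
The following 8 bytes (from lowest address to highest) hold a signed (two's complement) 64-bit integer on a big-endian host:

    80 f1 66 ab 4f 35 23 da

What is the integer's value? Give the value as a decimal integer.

In big-endian order the high byte comes first in memory.
The bytes are already most-significant first: 0x80F166AB4F3523DA.
Top bit is set, so as a signed 64-bit value this is 0x80F166AB4F3523DA − 2^64 = -9155423681513184294.

-9155423681513184294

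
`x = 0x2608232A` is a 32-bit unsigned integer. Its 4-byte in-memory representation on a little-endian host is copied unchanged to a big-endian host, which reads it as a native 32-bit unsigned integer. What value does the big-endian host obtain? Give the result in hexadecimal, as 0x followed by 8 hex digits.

0x2A230826

Stored little-endian, the bytes at ascending addresses are 2A 23 08 26.
Read back as big-endian, the last byte is least significant, giving 0x2A230826.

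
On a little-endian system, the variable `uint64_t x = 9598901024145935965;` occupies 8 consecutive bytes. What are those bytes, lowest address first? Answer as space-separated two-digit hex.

5D 0E 5A D2 9F 25 36 85

9598901024145935965 in hexadecimal, padded to 64 bits, is 0x8536259FD25A0E5D.
Split into bytes (most-significant first): 85 36 25 9F D2 5A 0E 5D.
In little-endian order the low byte comes first in memory.
So at ascending addresses the bytes are 5D 0E 5A D2 9F 25 36 85.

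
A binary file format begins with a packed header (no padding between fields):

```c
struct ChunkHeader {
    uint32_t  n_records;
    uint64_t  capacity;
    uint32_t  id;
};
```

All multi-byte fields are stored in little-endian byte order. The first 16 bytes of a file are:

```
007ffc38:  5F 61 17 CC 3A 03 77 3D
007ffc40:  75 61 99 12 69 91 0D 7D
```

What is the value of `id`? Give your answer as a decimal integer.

`id` follows `n_records` (4 B), `capacity` (8 B), so it starts at offset 4 + 8 = 12 and occupies 4 bytes.
Bytes at offsets 12..15: 69 91 0D 7D.
In little-endian order the low byte comes first in memory.
Reassemble most-significant byte first: 7D 0D 91 69 → 0x7D0D9169.
0x7D0D9169 = 2098041193.

2098041193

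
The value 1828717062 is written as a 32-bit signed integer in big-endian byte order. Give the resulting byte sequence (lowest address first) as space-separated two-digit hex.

1828717062 in hexadecimal, padded to 32 bits, is 0x6D000206.
Split into bytes (most-significant first): 6D 00 02 06.
Big-endian stores the most-significant byte at the lowest address.
So the memory order matches the most-significant-first order: 6D 00 02 06.

6D 00 02 06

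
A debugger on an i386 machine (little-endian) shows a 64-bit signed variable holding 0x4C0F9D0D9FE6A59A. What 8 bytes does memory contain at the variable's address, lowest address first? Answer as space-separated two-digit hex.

Split into bytes (most-significant first): 4C 0F 9D 0D 9F E6 A5 9A.
In little-endian order the low byte comes first in memory.
So at ascending addresses the bytes are 9A A5 E6 9F 0D 9D 0F 4C.

9A A5 E6 9F 0D 9D 0F 4C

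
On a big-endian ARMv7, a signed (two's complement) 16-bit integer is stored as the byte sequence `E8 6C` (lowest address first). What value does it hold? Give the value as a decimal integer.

-6036

Big-endian: lowest address holds the most-significant byte.
The bytes are already most-significant first: 0xE86C.
Top bit is set, so as a signed 16-bit value this is 0xE86C − 2^16 = -6036.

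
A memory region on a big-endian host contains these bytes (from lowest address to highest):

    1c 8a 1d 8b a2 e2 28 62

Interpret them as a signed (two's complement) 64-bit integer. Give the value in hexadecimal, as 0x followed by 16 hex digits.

0x1C8A1D8BA2E22862

In big-endian order the high byte comes first in memory.
The bytes are already most-significant first: 0x1C8A1D8BA2E22862.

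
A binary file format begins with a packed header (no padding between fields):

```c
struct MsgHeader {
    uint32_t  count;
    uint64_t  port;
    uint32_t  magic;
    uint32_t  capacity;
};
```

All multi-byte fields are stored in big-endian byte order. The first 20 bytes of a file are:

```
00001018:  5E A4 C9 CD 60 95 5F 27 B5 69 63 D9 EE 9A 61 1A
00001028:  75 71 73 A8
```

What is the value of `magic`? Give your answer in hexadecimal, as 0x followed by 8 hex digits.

0xEE9A611A

`magic` follows `count` (4 B), `port` (8 B), so it starts at offset 4 + 8 = 12 and occupies 4 bytes.
Bytes at offsets 12..15: EE 9A 61 1A.
In big-endian order the high byte comes first in memory.
The bytes are already most-significant first: 0xEE9A611A.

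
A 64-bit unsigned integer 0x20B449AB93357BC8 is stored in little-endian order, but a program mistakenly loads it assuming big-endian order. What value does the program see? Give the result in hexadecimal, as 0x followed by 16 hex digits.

Stored little-endian, the bytes at ascending addresses are C8 7B 35 93 AB 49 B4 20.
Read back as big-endian, the last byte is least significant, giving 0xC87B3593AB49B420.

0xC87B3593AB49B420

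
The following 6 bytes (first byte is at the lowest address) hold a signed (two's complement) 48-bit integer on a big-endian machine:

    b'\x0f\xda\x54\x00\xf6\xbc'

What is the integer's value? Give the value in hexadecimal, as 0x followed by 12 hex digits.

0x0FDA5400F6BC

Big-endian stores the most-significant byte at the lowest address.
The bytes are already most-significant first: 0x0FDA5400F6BC.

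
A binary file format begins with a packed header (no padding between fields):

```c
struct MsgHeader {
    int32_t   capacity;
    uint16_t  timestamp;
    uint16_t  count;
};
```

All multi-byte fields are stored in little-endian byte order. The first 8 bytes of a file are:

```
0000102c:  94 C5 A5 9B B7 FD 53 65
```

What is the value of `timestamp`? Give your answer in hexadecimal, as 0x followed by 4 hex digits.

`timestamp` follows `capacity` (4 bytes), so it starts at byte offset 4 and occupies 2 bytes.
Bytes at offsets 4..5: B7 FD.
Little-endian: lowest address holds the least-significant byte.
Reassemble most-significant byte first: FD B7 → 0xFDB7.

0xFDB7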